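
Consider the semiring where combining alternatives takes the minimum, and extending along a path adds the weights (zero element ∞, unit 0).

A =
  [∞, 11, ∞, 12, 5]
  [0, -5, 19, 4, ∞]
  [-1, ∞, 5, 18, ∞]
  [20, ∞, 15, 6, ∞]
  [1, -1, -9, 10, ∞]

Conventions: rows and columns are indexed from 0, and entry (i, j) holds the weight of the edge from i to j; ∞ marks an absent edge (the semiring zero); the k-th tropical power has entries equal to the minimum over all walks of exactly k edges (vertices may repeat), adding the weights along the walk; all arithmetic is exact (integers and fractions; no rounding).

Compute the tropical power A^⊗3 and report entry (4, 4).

A^⊗2:
  [6, 4, -4, 15, ∞]
  [-5, -10, 14, -1, 5]
  [4, 10, 10, 11, 4]
  [14, 31, 20, 12, 25]
  [-10, -6, -4, 3, 6]
A^⊗3:
  [-5, -1, 1, 8, 11]
  [-10, -15, -4, -6, 0]
  [5, 3, -5, 14, 9]
  [19, 24, 16, 18, 19]
  [-6, -11, -3, -2, -5]
Key observation: the optimum is the walk 4->2->0->4, with weight (-9) + (-1) + 5 = -5.
Optimal value attained by: walk 4->2->0->4.
Answer: (A^⊗3)[4][4] = -5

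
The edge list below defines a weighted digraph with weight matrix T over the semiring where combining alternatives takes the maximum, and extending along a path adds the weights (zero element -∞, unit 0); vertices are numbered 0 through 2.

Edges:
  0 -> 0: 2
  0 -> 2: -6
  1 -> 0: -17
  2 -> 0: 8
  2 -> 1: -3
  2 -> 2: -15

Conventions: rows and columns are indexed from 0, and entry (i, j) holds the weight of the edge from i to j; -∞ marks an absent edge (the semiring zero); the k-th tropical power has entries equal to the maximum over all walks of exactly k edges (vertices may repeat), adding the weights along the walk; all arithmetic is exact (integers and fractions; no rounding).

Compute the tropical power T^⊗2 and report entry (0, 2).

T^⊗2:
  [4, -9, -4]
  [-15, -∞, -23]
  [10, -18, 2]
Key observation: the optimum is the walk 0->0->2, with weight 2 + (-6) = -4.
Optimal value attained by: walk 0->0->2.
Answer: (T^⊗2)[0][2] = -4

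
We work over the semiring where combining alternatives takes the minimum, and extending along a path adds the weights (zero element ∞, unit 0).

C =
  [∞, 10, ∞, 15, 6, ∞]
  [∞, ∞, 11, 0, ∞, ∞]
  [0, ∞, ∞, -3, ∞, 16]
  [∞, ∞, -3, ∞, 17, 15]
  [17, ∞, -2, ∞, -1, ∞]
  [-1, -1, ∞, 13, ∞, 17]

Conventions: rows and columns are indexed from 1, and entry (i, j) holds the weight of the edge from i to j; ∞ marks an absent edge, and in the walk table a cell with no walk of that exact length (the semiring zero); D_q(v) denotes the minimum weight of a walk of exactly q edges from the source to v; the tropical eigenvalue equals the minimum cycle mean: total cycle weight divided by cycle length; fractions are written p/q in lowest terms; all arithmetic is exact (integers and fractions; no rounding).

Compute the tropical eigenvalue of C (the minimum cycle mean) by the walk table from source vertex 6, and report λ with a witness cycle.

q=0: [∞, ∞, ∞, ∞, ∞, 0]
q=1: [-1, -1, ∞, 13, ∞, 17]
q=2: [16, 9, 10, -1, 5, 28]
q=3: [10, 26, -4, 7, 4, 14]
q=4: [-4, 13, 2, -7, 3, 12]
q=5: [2, 6, -10, -1, 2, 8]
q=6: [-10, 7, -4, -13, 1, 6]
Optimal cycle mean attained by: cycle 3->4->3, total (-3) + (-3), length 2.
Answer: λ = -3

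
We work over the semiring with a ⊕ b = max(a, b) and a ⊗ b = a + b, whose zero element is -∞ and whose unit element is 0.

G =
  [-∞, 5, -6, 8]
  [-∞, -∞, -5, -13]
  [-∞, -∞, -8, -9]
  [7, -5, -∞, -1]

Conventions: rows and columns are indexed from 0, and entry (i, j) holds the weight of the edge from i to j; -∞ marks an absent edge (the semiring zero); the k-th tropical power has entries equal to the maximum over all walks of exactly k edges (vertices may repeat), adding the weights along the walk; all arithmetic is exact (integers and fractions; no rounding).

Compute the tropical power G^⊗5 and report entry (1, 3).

G^⊗2:
  [15, 3, 0, 7]
  [-6, -18, -13, -14]
  [-2, -14, -16, -10]
  [6, 12, 1, 15]
G^⊗3:
  [14, 20, 9, 23]
  [-7, -1, -12, 2]
  [-3, 3, -8, 6]
  [22, 11, 7, 14]
G^⊗4:
  [30, 19, 15, 22]
  [9, -2, -6, 1]
  [13, 2, -2, 5]
  [21, 27, 16, 30]
G^⊗5:
  [29, 35, 24, 38]
  [8, 14, 3, 17]
  [12, 18, 7, 21]
  [37, 26, 22, 29]
Key observation: the optimum is the walk 1->3->0->3->0->3, with weight (-13) + 7 + 8 + 7 + 8 = 17.
Optimal value attained by: walk 1->3->0->3->0->3.
Answer: (G^⊗5)[1][3] = 17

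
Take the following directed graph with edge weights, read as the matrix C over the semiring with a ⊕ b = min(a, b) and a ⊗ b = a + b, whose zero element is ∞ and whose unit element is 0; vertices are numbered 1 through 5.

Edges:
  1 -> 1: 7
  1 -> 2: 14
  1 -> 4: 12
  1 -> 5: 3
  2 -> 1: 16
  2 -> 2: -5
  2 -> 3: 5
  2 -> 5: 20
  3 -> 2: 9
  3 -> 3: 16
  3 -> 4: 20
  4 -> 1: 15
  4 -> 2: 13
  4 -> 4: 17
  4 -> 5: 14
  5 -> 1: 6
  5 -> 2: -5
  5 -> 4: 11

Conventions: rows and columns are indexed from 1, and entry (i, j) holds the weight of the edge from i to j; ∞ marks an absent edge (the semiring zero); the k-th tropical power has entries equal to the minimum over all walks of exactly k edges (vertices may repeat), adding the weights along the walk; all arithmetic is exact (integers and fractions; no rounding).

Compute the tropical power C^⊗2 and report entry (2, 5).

C^⊗2:
  [9, -2, 19, 14, 10]
  [11, -10, 0, 25, 15]
  [25, 4, 14, 36, 29]
  [20, 8, 18, 25, 18]
  [11, -10, 0, 18, 9]
Key observation: the optimum is the walk 2->2->5, with weight (-5) + 20 = 15.
Optimal value attained by: walk 2->2->5.
Answer: (C^⊗2)[2][5] = 15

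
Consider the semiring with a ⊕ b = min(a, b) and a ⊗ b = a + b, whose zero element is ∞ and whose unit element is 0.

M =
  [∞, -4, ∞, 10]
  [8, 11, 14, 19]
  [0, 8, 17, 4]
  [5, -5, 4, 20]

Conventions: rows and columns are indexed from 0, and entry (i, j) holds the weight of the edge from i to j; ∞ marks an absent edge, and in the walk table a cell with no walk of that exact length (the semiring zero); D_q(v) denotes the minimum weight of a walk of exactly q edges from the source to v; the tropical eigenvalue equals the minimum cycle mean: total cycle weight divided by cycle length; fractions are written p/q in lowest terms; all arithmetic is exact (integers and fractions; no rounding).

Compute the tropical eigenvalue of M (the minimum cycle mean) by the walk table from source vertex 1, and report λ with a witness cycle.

q=0: [∞, 0, ∞, ∞]
q=1: [8, 11, 14, 19]
q=2: [14, 4, 23, 18]
q=3: [12, 10, 18, 23]
q=4: [18, 8, 24, 22]
Optimal cycle mean attained by: cycle 0->1->0, total (-4) + 8, length 2.
Answer: λ = 2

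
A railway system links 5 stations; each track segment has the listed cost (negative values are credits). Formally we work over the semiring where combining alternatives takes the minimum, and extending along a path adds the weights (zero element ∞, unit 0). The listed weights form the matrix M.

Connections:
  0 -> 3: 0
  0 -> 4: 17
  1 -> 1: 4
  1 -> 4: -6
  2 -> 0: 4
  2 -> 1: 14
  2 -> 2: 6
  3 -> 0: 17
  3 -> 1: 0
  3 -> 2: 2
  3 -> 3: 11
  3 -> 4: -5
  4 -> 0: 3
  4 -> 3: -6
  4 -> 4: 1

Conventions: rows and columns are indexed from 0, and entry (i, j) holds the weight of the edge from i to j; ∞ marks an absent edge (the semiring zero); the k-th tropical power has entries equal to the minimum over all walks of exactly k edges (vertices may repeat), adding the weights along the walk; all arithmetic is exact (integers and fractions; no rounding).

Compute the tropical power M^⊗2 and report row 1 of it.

M^⊗2:
  [17, 0, 2, 11, -5]
  [-3, 8, ∞, -12, -5]
  [10, 18, 12, 4, 8]
  [-2, 4, 8, -11, -6]
  [4, -6, -4, -5, -11]
Answer: row 1 of M^⊗2 = [-3, 8, ∞, -12, -5]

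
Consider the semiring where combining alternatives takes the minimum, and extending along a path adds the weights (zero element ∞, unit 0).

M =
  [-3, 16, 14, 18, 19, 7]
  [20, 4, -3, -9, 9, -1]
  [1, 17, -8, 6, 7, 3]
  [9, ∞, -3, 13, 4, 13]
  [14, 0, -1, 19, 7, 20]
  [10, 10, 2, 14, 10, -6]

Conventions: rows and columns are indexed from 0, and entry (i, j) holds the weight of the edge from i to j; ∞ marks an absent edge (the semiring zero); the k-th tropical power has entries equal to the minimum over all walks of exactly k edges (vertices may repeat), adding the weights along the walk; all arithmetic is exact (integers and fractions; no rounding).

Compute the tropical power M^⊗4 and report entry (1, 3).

M^⊗2:
  [-6, 13, 6, 7, 16, 1]
  [-2, 8, -12, -5, -5, -7]
  [-7, 7, -16, -2, -1, -5]
  [-2, 4, -11, 3, 4, 0]
  [0, 4, -9, -9, 6, -1]
  [3, 4, -6, 1, 4, -12]
M^⊗3:
  [-9, 10, -2, 4, 11, -5]
  [-11, -5, -20, -6, -5, -13]
  [-15, -1, -24, -10, -9, -13]
  [-10, 4, -19, -5, -4, -8]
  [-8, 6, -17, -5, -5, -7]
  [-5, -2, -14, -5, -2, -18]
M^⊗4:
  [-12, 5, -10, 1, 5, -11]
  [-19, -5, -28, -14, -13, -19]
  [-23, -9, -32, -18, -17, -21]
  [-18, -4, -27, -13, -12, -16]
  [-16, -5, -25, -11, -10, -14]
  [-13, -8, -22, -11, -8, -24]
Key observation: the optimum is the walk 1->3->2->2->3, with weight (-9) + (-3) + (-8) + 6 = -14.
Optimal value attained by: walk 1->3->2->2->3.
Answer: (M^⊗4)[1][3] = -14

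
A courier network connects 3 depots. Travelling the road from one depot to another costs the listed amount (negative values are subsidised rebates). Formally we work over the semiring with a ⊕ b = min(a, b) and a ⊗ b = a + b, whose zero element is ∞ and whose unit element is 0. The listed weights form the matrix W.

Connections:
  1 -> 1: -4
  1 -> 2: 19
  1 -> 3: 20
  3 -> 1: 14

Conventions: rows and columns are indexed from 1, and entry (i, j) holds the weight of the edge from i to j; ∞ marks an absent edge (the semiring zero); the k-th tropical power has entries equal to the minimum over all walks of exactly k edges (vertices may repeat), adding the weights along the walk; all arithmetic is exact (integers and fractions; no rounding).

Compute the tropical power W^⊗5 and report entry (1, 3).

W^⊗2:
  [-8, 15, 16]
  [∞, ∞, ∞]
  [10, 33, 34]
W^⊗3:
  [-12, 11, 12]
  [∞, ∞, ∞]
  [6, 29, 30]
W^⊗4:
  [-16, 7, 8]
  [∞, ∞, ∞]
  [2, 25, 26]
W^⊗5:
  [-20, 3, 4]
  [∞, ∞, ∞]
  [-2, 21, 22]
Key observation: the optimum is the walk 1->1->1->1->1->3, with weight (-4) + (-4) + (-4) + (-4) + 20 = 4.
Optimal value attained by: walk 1->1->1->1->1->3.
Answer: (W^⊗5)[1][3] = 4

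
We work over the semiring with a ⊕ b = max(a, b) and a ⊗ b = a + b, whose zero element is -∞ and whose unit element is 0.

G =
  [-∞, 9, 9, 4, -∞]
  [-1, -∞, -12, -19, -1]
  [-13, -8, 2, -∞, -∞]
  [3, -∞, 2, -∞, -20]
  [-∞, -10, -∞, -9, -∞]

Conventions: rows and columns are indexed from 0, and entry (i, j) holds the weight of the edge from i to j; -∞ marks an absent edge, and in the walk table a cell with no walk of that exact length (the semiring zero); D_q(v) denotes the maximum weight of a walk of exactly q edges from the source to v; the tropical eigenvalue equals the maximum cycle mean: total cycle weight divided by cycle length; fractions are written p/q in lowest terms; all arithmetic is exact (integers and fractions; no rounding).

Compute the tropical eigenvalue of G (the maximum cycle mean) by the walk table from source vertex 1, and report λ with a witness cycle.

q=0: [-∞, 0, -∞, -∞, -∞]
q=1: [-1, -∞, -12, -19, -1]
q=2: [-16, 8, 8, 3, -39]
q=3: [7, 0, 10, -11, 7]
q=4: [-1, 16, 16, 11, -1]
q=5: [15, 8, 18, 3, 15]
Optimal cycle mean attained by: cycle 0->1->0, total 9 + (-1), length 2.
Answer: λ = 4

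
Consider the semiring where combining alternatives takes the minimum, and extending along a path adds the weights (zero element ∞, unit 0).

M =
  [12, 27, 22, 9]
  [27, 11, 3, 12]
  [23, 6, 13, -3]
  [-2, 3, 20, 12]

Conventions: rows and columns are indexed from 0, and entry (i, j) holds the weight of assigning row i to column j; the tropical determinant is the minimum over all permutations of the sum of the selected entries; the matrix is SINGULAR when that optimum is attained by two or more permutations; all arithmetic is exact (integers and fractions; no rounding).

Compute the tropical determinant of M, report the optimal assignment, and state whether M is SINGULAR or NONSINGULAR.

σ = (0, 1, 2, 3): 12 + 11 + 13 + 12 = 48
σ = (0, 1, 3, 2): 12 + 11 + (-3) + 20 = 40
σ = (0, 2, 1, 3): 12 + 3 + 6 + 12 = 33
σ = (0, 2, 3, 1): 12 + 3 + (-3) + 3 = 15
σ = (0, 3, 1, 2): 12 + 12 + 6 + 20 = 50
σ = (0, 3, 2, 1): 12 + 12 + 13 + 3 = 40
σ = (1, 0, 2, 3): 27 + 27 + 13 + 12 = 79
σ = (1, 0, 3, 2): 27 + 27 + (-3) + 20 = 71
σ = (1, 2, 0, 3): 27 + 3 + 23 + 12 = 65
σ = (1, 2, 3, 0): 27 + 3 + (-3) + (-2) = 25
σ = (1, 3, 0, 2): 27 + 12 + 23 + 20 = 82
σ = (1, 3, 2, 0): 27 + 12 + 13 + (-2) = 50
σ = (2, 0, 1, 3): 22 + 27 + 6 + 12 = 67
σ = (2, 0, 3, 1): 22 + 27 + (-3) + 3 = 49
σ = (2, 1, 0, 3): 22 + 11 + 23 + 12 = 68
σ = (2, 1, 3, 0): 22 + 11 + (-3) + (-2) = 28
σ = (2, 3, 0, 1): 22 + 12 + 23 + 3 = 60
σ = (2, 3, 1, 0): 22 + 12 + 6 + (-2) = 38
σ = (3, 0, 1, 2): 9 + 27 + 6 + 20 = 62
σ = (3, 0, 2, 1): 9 + 27 + 13 + 3 = 52
σ = (3, 1, 0, 2): 9 + 11 + 23 + 20 = 63
σ = (3, 1, 2, 0): 9 + 11 + 13 + (-2) = 31
σ = (3, 2, 0, 1): 9 + 3 + 23 + 3 = 38
σ = (3, 2, 1, 0): 9 + 3 + 6 + (-2) = 16
Optimal value attained by: σ = (0, 2, 3, 1).
Answer: det⊕(M) = 15; verdict: NONSINGULAR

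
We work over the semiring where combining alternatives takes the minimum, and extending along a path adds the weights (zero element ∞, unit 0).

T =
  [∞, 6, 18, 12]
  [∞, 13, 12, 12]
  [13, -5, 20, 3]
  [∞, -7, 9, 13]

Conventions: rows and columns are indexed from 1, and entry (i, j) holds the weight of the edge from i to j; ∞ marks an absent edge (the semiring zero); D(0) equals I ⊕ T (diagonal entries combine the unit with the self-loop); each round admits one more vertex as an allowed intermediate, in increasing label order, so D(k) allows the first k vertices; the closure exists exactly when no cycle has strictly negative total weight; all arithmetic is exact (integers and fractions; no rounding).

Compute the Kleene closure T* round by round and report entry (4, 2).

D(0):
  [0, 6, 18, 12]
  [∞, 0, 12, 12]
  [13, -5, 0, 3]
  [∞, -7, 9, 0]
D(1):
  [0, 6, 18, 12]
  [∞, 0, 12, 12]
  [13, -5, 0, 3]
  [∞, -7, 9, 0]
D(2):
  [0, 6, 18, 12]
  [∞, 0, 12, 12]
  [13, -5, 0, 3]
  [∞, -7, 5, 0]
D(3):
  [0, 6, 18, 12]
  [25, 0, 12, 12]
  [13, -5, 0, 3]
  [18, -7, 5, 0]
D(4):
  [0, 5, 17, 12]
  [25, 0, 12, 12]
  [13, -5, 0, 3]
  [18, -7, 5, 0]
Answer: T*[4][2] = -7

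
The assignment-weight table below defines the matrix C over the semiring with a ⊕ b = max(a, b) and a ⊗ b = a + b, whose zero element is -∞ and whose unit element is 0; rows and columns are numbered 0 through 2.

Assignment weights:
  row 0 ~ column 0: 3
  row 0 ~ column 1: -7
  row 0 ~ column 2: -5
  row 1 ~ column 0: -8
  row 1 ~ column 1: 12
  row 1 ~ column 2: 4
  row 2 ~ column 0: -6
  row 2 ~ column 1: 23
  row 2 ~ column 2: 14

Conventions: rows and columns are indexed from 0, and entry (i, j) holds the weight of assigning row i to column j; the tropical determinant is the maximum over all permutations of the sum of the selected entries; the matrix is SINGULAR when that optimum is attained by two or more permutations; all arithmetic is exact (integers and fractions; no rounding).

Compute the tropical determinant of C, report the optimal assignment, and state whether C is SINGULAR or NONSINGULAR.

σ = (0, 1, 2): 3 + 12 + 14 = 29
σ = (0, 2, 1): 3 + 4 + 23 = 30
σ = (1, 0, 2): (-7) + (-8) + 14 = -1
σ = (1, 2, 0): (-7) + 4 + (-6) = -9
σ = (2, 0, 1): (-5) + (-8) + 23 = 10
σ = (2, 1, 0): (-5) + 12 + (-6) = 1
Optimal value attained by: σ = (0, 2, 1).
Answer: det⊕(C) = 30; verdict: NONSINGULAR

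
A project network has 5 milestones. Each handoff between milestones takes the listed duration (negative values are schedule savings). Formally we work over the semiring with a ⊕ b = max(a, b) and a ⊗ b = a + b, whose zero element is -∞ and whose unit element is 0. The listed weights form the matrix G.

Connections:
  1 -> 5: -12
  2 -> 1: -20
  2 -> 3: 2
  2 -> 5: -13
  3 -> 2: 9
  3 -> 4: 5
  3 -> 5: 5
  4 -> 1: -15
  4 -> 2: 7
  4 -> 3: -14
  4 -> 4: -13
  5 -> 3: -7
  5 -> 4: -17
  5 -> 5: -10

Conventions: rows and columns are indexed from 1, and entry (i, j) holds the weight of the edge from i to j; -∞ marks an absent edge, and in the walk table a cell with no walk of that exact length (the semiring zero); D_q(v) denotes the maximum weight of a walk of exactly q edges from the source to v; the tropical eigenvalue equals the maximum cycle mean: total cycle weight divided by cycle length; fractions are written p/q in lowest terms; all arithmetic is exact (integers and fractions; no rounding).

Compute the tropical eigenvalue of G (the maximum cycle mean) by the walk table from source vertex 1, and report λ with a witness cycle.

q=0: [0, -∞, -∞, -∞, -∞]
q=1: [-∞, -∞, -∞, -∞, -12]
q=2: [-∞, -∞, -19, -29, -22]
q=3: [-44, -10, -29, -14, -14]
q=4: [-29, -7, -8, -24, -23]
q=5: [-27, 1, -5, -3, -3]
Optimal cycle mean attained by: cycle 2->3->2, total 2 + 9, length 2.
Answer: λ = 11/2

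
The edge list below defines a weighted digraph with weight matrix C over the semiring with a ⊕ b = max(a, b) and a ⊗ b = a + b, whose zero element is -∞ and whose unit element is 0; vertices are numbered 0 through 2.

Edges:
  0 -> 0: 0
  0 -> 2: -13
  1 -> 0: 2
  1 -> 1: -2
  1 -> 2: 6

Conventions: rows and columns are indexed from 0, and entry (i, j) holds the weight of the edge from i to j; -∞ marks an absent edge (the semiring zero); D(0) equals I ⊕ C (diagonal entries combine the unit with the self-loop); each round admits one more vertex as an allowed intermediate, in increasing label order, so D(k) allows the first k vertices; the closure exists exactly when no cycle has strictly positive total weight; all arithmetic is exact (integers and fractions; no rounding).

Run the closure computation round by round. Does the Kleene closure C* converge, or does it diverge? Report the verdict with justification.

D(0):
  [0, -∞, -13]
  [2, 0, 6]
  [-∞, -∞, 0]
D(1):
  [0, -∞, -13]
  [2, 0, 6]
  [-∞, -∞, 0]
D(2):
  [0, -∞, -13]
  [2, 0, 6]
  [-∞, -∞, 0]
D(3):
  [0, -∞, -13]
  [2, 0, 6]
  [-∞, -∞, 0]
Key observation: every diagonal entry stays at the unit through all rounds, so no improving cycle exists.
Answer: CONVERGES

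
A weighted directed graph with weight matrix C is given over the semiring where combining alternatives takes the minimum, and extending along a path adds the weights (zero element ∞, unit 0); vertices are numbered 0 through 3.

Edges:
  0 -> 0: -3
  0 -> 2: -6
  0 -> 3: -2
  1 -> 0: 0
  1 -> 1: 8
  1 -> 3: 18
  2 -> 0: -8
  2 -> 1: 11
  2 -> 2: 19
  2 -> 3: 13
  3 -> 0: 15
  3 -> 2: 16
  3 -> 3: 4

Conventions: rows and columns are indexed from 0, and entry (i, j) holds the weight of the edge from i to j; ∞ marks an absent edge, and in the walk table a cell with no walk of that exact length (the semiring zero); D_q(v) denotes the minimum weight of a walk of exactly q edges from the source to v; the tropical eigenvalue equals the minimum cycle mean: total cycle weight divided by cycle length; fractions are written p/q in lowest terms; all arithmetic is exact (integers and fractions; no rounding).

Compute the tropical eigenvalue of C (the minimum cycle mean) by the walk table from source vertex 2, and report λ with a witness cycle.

q=0: [∞, ∞, 0, ∞]
q=1: [-8, 11, 19, 13]
q=2: [-11, 19, -14, -10]
q=3: [-22, -3, -17, -13]
q=4: [-25, -6, -28, -24]
Optimal cycle mean attained by: cycle 0->2->0, total (-6) + (-8), length 2.
Answer: λ = -7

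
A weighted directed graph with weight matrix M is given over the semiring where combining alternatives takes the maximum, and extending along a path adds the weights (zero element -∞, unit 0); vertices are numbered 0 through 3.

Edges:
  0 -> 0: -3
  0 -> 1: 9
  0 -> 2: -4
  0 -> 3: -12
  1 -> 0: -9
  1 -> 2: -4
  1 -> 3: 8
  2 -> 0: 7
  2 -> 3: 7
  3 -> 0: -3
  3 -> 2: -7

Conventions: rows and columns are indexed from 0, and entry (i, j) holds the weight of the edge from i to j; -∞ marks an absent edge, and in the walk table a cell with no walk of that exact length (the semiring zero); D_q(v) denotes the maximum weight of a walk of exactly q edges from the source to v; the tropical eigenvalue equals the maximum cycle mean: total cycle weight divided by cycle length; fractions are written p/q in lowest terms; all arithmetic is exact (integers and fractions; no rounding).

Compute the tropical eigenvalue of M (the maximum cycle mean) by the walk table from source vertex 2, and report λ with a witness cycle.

q=0: [-∞, -∞, 0, -∞]
q=1: [7, -∞, -∞, 7]
q=2: [4, 16, 3, -5]
q=3: [10, 13, 12, 24]
q=4: [21, 19, 17, 21]
Optimal cycle mean attained by: cycle 0->1->3->0, total 9 + 8 + (-3), length 3.
Answer: λ = 14/3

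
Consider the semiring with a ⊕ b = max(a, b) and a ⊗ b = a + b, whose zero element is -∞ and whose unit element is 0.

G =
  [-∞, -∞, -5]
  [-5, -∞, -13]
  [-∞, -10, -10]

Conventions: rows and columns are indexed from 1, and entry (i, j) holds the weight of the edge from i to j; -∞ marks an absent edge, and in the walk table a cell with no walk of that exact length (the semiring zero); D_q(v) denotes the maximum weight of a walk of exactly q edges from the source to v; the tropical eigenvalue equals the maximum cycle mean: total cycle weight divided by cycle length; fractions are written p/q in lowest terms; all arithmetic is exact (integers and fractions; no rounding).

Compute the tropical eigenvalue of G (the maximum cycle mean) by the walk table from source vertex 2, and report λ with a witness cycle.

q=0: [-∞, 0, -∞]
q=1: [-5, -∞, -13]
q=2: [-∞, -23, -10]
q=3: [-28, -20, -20]
Optimal cycle mean attained by: cycle 1->3->2->1, total (-5) + (-10) + (-5), length 3.
Answer: λ = -20/3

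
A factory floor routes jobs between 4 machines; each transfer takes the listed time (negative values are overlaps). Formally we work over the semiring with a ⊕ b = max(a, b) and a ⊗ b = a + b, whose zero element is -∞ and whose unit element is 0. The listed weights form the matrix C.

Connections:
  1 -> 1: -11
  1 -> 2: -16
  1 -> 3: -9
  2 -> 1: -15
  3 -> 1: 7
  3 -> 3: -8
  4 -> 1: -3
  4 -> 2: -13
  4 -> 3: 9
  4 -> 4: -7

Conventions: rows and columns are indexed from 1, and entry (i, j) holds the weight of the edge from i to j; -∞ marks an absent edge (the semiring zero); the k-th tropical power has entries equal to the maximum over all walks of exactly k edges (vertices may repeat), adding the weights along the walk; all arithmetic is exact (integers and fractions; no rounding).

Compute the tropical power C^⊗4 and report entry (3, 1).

C^⊗2:
  [-2, -27, -17, -∞]
  [-26, -31, -24, -∞]
  [-1, -9, -2, -∞]
  [16, -19, 2, -14]
C^⊗3:
  [-10, -18, -11, -∞]
  [-17, -42, -32, -∞]
  [5, -17, -10, -∞]
  [9, 0, 7, -21]
C^⊗4:
  [-4, -26, -19, -∞]
  [-25, -33, -26, -∞]
  [-3, -11, -4, -∞]
  [14, -7, 0, -28]
Key observation: the optimum is the walk 3->1->3->3->1, with weight 7 + (-9) + (-8) + 7 = -3.
Optimal value attained by: walk 3->1->3->3->1.
Answer: (C^⊗4)[3][1] = -3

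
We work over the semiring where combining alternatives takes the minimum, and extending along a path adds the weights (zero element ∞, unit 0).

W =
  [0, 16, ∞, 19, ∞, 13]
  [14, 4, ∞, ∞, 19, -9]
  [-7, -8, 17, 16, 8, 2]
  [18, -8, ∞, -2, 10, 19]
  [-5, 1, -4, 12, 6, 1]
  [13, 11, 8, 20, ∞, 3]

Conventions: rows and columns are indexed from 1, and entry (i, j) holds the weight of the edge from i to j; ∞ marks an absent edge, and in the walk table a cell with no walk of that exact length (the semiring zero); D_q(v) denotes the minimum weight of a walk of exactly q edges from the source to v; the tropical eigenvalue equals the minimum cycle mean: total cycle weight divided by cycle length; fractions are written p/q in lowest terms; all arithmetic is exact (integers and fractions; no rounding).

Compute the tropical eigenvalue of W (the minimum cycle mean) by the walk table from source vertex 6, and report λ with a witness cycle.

q=0: [∞, ∞, ∞, ∞, ∞, 0]
q=1: [13, 11, 8, 20, ∞, 3]
q=2: [1, 0, 11, 18, 16, 2]
q=3: [1, 3, 10, 16, 19, -9]
q=4: [1, 2, -1, 11, 18, -6]
q=5: [-8, -9, 2, 9, 7, -7]
q=6: [-8, -6, 1, 7, 10, -18]
Optimal cycle mean attained by: cycle 2->6->3->2, total (-9) + 8 + (-8), length 3.
Answer: λ = -3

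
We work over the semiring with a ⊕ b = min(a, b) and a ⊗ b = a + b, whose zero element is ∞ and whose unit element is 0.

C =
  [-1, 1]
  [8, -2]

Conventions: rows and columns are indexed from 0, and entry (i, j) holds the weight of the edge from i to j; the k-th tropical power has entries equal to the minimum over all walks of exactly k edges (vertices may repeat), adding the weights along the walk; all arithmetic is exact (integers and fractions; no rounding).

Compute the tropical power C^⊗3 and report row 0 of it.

C^⊗2:
  [-2, -1]
  [6, -4]
C^⊗3:
  [-3, -3]
  [4, -6]
Answer: row 0 of C^⊗3 = [-3, -3]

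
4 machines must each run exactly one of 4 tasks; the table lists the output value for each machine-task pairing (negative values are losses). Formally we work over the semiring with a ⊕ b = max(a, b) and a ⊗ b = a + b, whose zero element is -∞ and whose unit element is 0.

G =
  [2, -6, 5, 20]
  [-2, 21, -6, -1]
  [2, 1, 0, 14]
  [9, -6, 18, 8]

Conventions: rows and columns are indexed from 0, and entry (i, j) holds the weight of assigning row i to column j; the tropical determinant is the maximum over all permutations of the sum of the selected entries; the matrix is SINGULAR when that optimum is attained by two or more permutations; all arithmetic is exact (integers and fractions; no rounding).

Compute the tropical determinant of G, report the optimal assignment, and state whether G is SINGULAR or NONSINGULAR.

σ = (0, 1, 2, 3): 2 + 21 + 0 + 8 = 31
σ = (0, 1, 3, 2): 2 + 21 + 14 + 18 = 55
σ = (0, 2, 1, 3): 2 + (-6) + 1 + 8 = 5
σ = (0, 2, 3, 1): 2 + (-6) + 14 + (-6) = 4
σ = (0, 3, 1, 2): 2 + (-1) + 1 + 18 = 20
σ = (0, 3, 2, 1): 2 + (-1) + 0 + (-6) = -5
σ = (1, 0, 2, 3): (-6) + (-2) + 0 + 8 = 0
σ = (1, 0, 3, 2): (-6) + (-2) + 14 + 18 = 24
σ = (1, 2, 0, 3): (-6) + (-6) + 2 + 8 = -2
σ = (1, 2, 3, 0): (-6) + (-6) + 14 + 9 = 11
σ = (1, 3, 0, 2): (-6) + (-1) + 2 + 18 = 13
σ = (1, 3, 2, 0): (-6) + (-1) + 0 + 9 = 2
σ = (2, 0, 1, 3): 5 + (-2) + 1 + 8 = 12
σ = (2, 0, 3, 1): 5 + (-2) + 14 + (-6) = 11
σ = (2, 1, 0, 3): 5 + 21 + 2 + 8 = 36
σ = (2, 1, 3, 0): 5 + 21 + 14 + 9 = 49
σ = (2, 3, 0, 1): 5 + (-1) + 2 + (-6) = 0
σ = (2, 3, 1, 0): 5 + (-1) + 1 + 9 = 14
σ = (3, 0, 1, 2): 20 + (-2) + 1 + 18 = 37
σ = (3, 0, 2, 1): 20 + (-2) + 0 + (-6) = 12
σ = (3, 1, 0, 2): 20 + 21 + 2 + 18 = 61
σ = (3, 1, 2, 0): 20 + 21 + 0 + 9 = 50
σ = (3, 2, 0, 1): 20 + (-6) + 2 + (-6) = 10
σ = (3, 2, 1, 0): 20 + (-6) + 1 + 9 = 24
Optimal value attained by: σ = (3, 1, 0, 2).
Answer: det⊕(G) = 61; verdict: NONSINGULAR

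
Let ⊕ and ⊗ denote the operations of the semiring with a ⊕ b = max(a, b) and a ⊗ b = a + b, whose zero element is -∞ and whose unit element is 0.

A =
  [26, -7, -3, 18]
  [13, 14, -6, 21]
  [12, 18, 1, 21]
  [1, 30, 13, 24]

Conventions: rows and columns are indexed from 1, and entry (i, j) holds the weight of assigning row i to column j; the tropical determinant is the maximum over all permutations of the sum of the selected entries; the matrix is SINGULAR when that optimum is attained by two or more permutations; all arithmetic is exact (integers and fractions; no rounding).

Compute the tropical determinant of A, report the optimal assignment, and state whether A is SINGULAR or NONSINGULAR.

σ = (1, 2, 3, 4): 26 + 14 + 1 + 24 = 65
σ = (1, 2, 4, 3): 26 + 14 + 21 + 13 = 74
σ = (1, 3, 2, 4): 26 + (-6) + 18 + 24 = 62
σ = (1, 3, 4, 2): 26 + (-6) + 21 + 30 = 71
σ = (1, 4, 2, 3): 26 + 21 + 18 + 13 = 78
σ = (1, 4, 3, 2): 26 + 21 + 1 + 30 = 78
σ = (2, 1, 3, 4): (-7) + 13 + 1 + 24 = 31
σ = (2, 1, 4, 3): (-7) + 13 + 21 + 13 = 40
σ = (2, 3, 1, 4): (-7) + (-6) + 12 + 24 = 23
σ = (2, 3, 4, 1): (-7) + (-6) + 21 + 1 = 9
σ = (2, 4, 1, 3): (-7) + 21 + 12 + 13 = 39
σ = (2, 4, 3, 1): (-7) + 21 + 1 + 1 = 16
σ = (3, 1, 2, 4): (-3) + 13 + 18 + 24 = 52
σ = (3, 1, 4, 2): (-3) + 13 + 21 + 30 = 61
σ = (3, 2, 1, 4): (-3) + 14 + 12 + 24 = 47
σ = (3, 2, 4, 1): (-3) + 14 + 21 + 1 = 33
σ = (3, 4, 1, 2): (-3) + 21 + 12 + 30 = 60
σ = (3, 4, 2, 1): (-3) + 21 + 18 + 1 = 37
σ = (4, 1, 2, 3): 18 + 13 + 18 + 13 = 62
σ = (4, 1, 3, 2): 18 + 13 + 1 + 30 = 62
σ = (4, 2, 1, 3): 18 + 14 + 12 + 13 = 57
σ = (4, 2, 3, 1): 18 + 14 + 1 + 1 = 34
σ = (4, 3, 1, 2): 18 + (-6) + 12 + 30 = 54
σ = (4, 3, 2, 1): 18 + (-6) + 18 + 1 = 31
Optimal value attained by: σ = (1, 4, 2, 3).
Answer: det⊕(A) = 78; verdict: SINGULAR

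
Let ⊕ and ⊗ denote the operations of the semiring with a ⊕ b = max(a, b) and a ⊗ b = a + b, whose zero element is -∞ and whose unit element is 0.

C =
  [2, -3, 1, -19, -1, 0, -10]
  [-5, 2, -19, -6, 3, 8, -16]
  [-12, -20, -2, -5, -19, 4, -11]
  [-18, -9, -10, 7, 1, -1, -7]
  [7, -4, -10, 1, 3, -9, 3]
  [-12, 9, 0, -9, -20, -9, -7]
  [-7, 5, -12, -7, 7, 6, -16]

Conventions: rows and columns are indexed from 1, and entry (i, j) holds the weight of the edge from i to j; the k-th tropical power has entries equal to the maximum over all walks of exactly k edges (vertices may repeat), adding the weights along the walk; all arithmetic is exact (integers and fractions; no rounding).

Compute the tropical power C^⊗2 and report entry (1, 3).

C^⊗2:
  [6, 9, 3, 0, 2, 5, 2]
  [10, 17, 8, 4, 6, 10, 6]
  [-8, 13, 4, 2, -4, 2, -3]
  [8, 8, -1, 14, 8, 6, 4]
  [10, 8, 8, 8, 10, 9, 6]
  [4, 11, -2, 3, 12, 17, -7]
  [14, 15, 6, 8, 10, 13, 10]
Key observation: the optimum is the walk 1->1->3, with weight 2 + 1 = 3.
Optimal value attained by: walk 1->1->3.
Answer: (C^⊗2)[1][3] = 3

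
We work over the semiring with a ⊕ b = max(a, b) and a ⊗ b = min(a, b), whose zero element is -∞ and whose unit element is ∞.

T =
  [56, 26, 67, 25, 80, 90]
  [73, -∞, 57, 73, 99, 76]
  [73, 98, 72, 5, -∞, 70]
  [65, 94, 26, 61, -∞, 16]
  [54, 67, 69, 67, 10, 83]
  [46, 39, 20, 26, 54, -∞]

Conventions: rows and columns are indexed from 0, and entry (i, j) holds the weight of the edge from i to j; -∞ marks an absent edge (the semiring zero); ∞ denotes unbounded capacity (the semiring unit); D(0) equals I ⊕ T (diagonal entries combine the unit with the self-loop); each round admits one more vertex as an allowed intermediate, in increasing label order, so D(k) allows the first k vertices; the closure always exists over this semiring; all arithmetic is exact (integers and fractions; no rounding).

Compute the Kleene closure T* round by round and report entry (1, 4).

D(0):
  [∞, 26, 67, 25, 80, 90]
  [73, ∞, 57, 73, 99, 76]
  [73, 98, ∞, 5, -∞, 70]
  [65, 94, 26, ∞, -∞, 16]
  [54, 67, 69, 67, ∞, 83]
  [46, 39, 20, 26, 54, ∞]
D(1):
  [∞, 26, 67, 25, 80, 90]
  [73, ∞, 67, 73, 99, 76]
  [73, 98, ∞, 25, 73, 73]
  [65, 94, 65, ∞, 65, 65]
  [54, 67, 69, 67, ∞, 83]
  [46, 39, 46, 26, 54, ∞]
D(2):
  [∞, 26, 67, 26, 80, 90]
  [73, ∞, 67, 73, 99, 76]
  [73, 98, ∞, 73, 98, 76]
  [73, 94, 67, ∞, 94, 76]
  [67, 67, 69, 67, ∞, 83]
  [46, 39, 46, 39, 54, ∞]
D(3):
  [∞, 67, 67, 67, 80, 90]
  [73, ∞, 67, 73, 99, 76]
  [73, 98, ∞, 73, 98, 76]
  [73, 94, 67, ∞, 94, 76]
  [69, 69, 69, 69, ∞, 83]
  [46, 46, 46, 46, 54, ∞]
D(4):
  [∞, 67, 67, 67, 80, 90]
  [73, ∞, 67, 73, 99, 76]
  [73, 98, ∞, 73, 98, 76]
  [73, 94, 67, ∞, 94, 76]
  [69, 69, 69, 69, ∞, 83]
  [46, 46, 46, 46, 54, ∞]
D(5):
  [∞, 69, 69, 69, 80, 90]
  [73, ∞, 69, 73, 99, 83]
  [73, 98, ∞, 73, 98, 83]
  [73, 94, 69, ∞, 94, 83]
  [69, 69, 69, 69, ∞, 83]
  [54, 54, 54, 54, 54, ∞]
D(6):
  [∞, 69, 69, 69, 80, 90]
  [73, ∞, 69, 73, 99, 83]
  [73, 98, ∞, 73, 98, 83]
  [73, 94, 69, ∞, 94, 83]
  [69, 69, 69, 69, ∞, 83]
  [54, 54, 54, 54, 54, ∞]
Answer: T*[1][4] = 99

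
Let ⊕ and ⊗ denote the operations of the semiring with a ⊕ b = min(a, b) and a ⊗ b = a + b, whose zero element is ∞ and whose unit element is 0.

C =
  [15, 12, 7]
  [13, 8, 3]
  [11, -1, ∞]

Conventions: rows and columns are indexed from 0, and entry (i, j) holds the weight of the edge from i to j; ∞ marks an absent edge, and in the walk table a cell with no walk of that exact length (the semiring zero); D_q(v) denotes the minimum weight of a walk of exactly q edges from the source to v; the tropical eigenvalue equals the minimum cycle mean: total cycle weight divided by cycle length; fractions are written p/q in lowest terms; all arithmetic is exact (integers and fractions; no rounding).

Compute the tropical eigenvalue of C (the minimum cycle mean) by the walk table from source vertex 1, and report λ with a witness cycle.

q=0: [∞, 0, ∞]
q=1: [13, 8, 3]
q=2: [14, 2, 11]
q=3: [15, 10, 5]
Optimal cycle mean attained by: cycle 1->2->1, total 3 + (-1), length 2.
Answer: λ = 1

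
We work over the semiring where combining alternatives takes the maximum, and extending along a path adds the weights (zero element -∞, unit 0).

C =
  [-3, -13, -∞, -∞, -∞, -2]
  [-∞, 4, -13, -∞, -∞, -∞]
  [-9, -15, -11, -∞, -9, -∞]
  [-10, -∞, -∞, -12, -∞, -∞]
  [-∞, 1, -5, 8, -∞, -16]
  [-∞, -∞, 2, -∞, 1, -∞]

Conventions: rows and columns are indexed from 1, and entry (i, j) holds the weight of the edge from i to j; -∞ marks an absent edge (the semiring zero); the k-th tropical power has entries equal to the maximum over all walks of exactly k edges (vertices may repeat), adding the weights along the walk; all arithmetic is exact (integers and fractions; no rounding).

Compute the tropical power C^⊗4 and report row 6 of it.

C^⊗2:
  [-6, -9, 0, -∞, -1, -5]
  [-22, 8, -9, -∞, -22, -∞]
  [-12, -8, -14, -1, -20, -11]
  [-13, -23, -∞, -24, -∞, -12]
  [-2, 5, -12, -4, -14, -∞]
  [-7, 2, -4, 9, -7, -15]
C^⊗3:
  [-9, 0, -3, 7, -4, -8]
  [-18, 12, -5, -14, -18, -24]
  [-11, -4, -9, -12, -10, -14]
  [-16, -19, -10, -36, -11, -15]
  [-5, 9, -8, -6, -21, -4]
  [-1, 6, -11, 1, -13, -9]
C^⊗4:
  [-3, 4, -6, 4, -7, -11]
  [-14, 16, -1, -10, -14, -20]
  [-14, 0, -12, -2, -13, -13]
  [-19, -10, -13, -3, -14, -18]
  [-8, 13, -2, -13, -3, -7]
  [-4, 10, -7, -5, -8, -3]
Answer: row 6 of C^⊗4 = [-4, 10, -7, -5, -8, -3]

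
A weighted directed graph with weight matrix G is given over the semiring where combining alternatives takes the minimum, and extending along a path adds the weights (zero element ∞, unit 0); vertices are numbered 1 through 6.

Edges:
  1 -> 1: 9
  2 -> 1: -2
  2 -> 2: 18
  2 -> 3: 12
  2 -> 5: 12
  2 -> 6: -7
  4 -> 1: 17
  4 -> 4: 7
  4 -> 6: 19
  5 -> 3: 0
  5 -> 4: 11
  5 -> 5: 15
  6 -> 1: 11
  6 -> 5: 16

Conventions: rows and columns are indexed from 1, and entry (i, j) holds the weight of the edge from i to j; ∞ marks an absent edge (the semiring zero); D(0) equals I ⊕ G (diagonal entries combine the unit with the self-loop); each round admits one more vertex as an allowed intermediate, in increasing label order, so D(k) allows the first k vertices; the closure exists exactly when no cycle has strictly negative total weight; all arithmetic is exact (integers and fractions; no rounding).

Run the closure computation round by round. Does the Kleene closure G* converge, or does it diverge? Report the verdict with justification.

D(0):
  [0, ∞, ∞, ∞, ∞, ∞]
  [-2, 0, 12, ∞, 12, -7]
  [∞, ∞, 0, ∞, ∞, ∞]
  [17, ∞, ∞, 0, ∞, 19]
  [∞, ∞, 0, 11, 0, ∞]
  [11, ∞, ∞, ∞, 16, 0]
D(1):
  [0, ∞, ∞, ∞, ∞, ∞]
  [-2, 0, 12, ∞, 12, -7]
  [∞, ∞, 0, ∞, ∞, ∞]
  [17, ∞, ∞, 0, ∞, 19]
  [∞, ∞, 0, 11, 0, ∞]
  [11, ∞, ∞, ∞, 16, 0]
D(2):
  [0, ∞, ∞, ∞, ∞, ∞]
  [-2, 0, 12, ∞, 12, -7]
  [∞, ∞, 0, ∞, ∞, ∞]
  [17, ∞, ∞, 0, ∞, 19]
  [∞, ∞, 0, 11, 0, ∞]
  [11, ∞, ∞, ∞, 16, 0]
D(3):
  [0, ∞, ∞, ∞, ∞, ∞]
  [-2, 0, 12, ∞, 12, -7]
  [∞, ∞, 0, ∞, ∞, ∞]
  [17, ∞, ∞, 0, ∞, 19]
  [∞, ∞, 0, 11, 0, ∞]
  [11, ∞, ∞, ∞, 16, 0]
D(4):
  [0, ∞, ∞, ∞, ∞, ∞]
  [-2, 0, 12, ∞, 12, -7]
  [∞, ∞, 0, ∞, ∞, ∞]
  [17, ∞, ∞, 0, ∞, 19]
  [28, ∞, 0, 11, 0, 30]
  [11, ∞, ∞, ∞, 16, 0]
D(5):
  [0, ∞, ∞, ∞, ∞, ∞]
  [-2, 0, 12, 23, 12, -7]
  [∞, ∞, 0, ∞, ∞, ∞]
  [17, ∞, ∞, 0, ∞, 19]
  [28, ∞, 0, 11, 0, 30]
  [11, ∞, 16, 27, 16, 0]
D(6):
  [0, ∞, ∞, ∞, ∞, ∞]
  [-2, 0, 9, 20, 9, -7]
  [∞, ∞, 0, ∞, ∞, ∞]
  [17, ∞, 35, 0, 35, 19]
  [28, ∞, 0, 11, 0, 30]
  [11, ∞, 16, 27, 16, 0]
Key observation: every diagonal entry stays at the unit through all rounds, so no improving cycle exists.
Answer: CONVERGES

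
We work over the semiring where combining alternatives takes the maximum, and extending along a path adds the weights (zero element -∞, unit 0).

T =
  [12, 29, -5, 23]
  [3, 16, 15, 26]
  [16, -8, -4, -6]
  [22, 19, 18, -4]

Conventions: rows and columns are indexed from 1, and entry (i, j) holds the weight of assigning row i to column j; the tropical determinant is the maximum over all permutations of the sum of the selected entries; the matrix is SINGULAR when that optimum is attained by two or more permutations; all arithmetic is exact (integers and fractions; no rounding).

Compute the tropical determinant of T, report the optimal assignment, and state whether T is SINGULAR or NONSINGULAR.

σ = (1, 2, 3, 4): 12 + 16 + (-4) + (-4) = 20
σ = (1, 2, 4, 3): 12 + 16 + (-6) + 18 = 40
σ = (1, 3, 2, 4): 12 + 15 + (-8) + (-4) = 15
σ = (1, 3, 4, 2): 12 + 15 + (-6) + 19 = 40
σ = (1, 4, 2, 3): 12 + 26 + (-8) + 18 = 48
σ = (1, 4, 3, 2): 12 + 26 + (-4) + 19 = 53
σ = (2, 1, 3, 4): 29 + 3 + (-4) + (-4) = 24
σ = (2, 1, 4, 3): 29 + 3 + (-6) + 18 = 44
σ = (2, 3, 1, 4): 29 + 15 + 16 + (-4) = 56
σ = (2, 3, 4, 1): 29 + 15 + (-6) + 22 = 60
σ = (2, 4, 1, 3): 29 + 26 + 16 + 18 = 89
σ = (2, 4, 3, 1): 29 + 26 + (-4) + 22 = 73
σ = (3, 1, 2, 4): (-5) + 3 + (-8) + (-4) = -14
σ = (3, 1, 4, 2): (-5) + 3 + (-6) + 19 = 11
σ = (3, 2, 1, 4): (-5) + 16 + 16 + (-4) = 23
σ = (3, 2, 4, 1): (-5) + 16 + (-6) + 22 = 27
σ = (3, 4, 1, 2): (-5) + 26 + 16 + 19 = 56
σ = (3, 4, 2, 1): (-5) + 26 + (-8) + 22 = 35
σ = (4, 1, 2, 3): 23 + 3 + (-8) + 18 = 36
σ = (4, 1, 3, 2): 23 + 3 + (-4) + 19 = 41
σ = (4, 2, 1, 3): 23 + 16 + 16 + 18 = 73
σ = (4, 2, 3, 1): 23 + 16 + (-4) + 22 = 57
σ = (4, 3, 1, 2): 23 + 15 + 16 + 19 = 73
σ = (4, 3, 2, 1): 23 + 15 + (-8) + 22 = 52
Optimal value attained by: σ = (2, 4, 1, 3).
Answer: det⊕(T) = 89; verdict: NONSINGULAR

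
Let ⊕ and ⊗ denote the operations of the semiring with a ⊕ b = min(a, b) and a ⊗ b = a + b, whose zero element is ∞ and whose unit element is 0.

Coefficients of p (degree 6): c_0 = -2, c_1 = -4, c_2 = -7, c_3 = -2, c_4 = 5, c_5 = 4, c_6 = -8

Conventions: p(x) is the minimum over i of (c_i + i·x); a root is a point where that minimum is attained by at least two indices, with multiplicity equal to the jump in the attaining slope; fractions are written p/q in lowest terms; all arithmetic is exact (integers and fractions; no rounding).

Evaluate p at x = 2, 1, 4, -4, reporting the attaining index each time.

p(2) = min(-2+0·2=-2, -4+1·2=-2, -7+2·2=-3, -2+3·2=4, 5+4·2=13, 4+5·2=14, -8+6·2=4) = -3 (attained by i=2)
p(1) = min(-2+0·1=-2, -4+1·1=-3, -7+2·1=-5, -2+3·1=1, 5+4·1=9, 4+5·1=9, -8+6·1=-2) = -5 (attained by i=2)
p(4) = min(-2+0·4=-2, -4+1·4=0, -7+2·4=1, -2+3·4=10, 5+4·4=21, 4+5·4=24, -8+6·4=16) = -2 (attained by i=0)
p(-4) = min(-2+0·(-4)=-2, -4+1·(-4)=-8, -7+2·(-4)=-15, -2+3·(-4)=-14, 5+4·(-4)=-11, 4+5·(-4)=-16, -8+6·(-4)=-32) = -32 (attained by i=6)
Answer: p(2) = -3; p(1) = -5; p(4) = -2; p(-4) = -32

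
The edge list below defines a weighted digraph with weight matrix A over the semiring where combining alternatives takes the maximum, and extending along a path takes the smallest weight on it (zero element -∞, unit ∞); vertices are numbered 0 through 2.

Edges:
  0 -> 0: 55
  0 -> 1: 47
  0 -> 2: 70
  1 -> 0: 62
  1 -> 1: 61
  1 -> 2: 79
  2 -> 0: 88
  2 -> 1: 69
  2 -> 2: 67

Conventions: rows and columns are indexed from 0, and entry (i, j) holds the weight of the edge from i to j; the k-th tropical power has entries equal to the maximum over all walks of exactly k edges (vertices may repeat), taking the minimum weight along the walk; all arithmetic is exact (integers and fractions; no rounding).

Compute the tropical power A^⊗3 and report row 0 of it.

A^⊗2:
  [70, 69, 67]
  [79, 69, 67]
  [67, 67, 70]
A^⊗3:
  [67, 67, 70]
  [67, 67, 70]
  [70, 69, 67]
Answer: row 0 of A^⊗3 = [67, 67, 70]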